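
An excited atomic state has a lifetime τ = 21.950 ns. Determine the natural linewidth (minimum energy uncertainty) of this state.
14.993 neV

Using the energy-time uncertainty principle:
ΔEΔt ≥ ℏ/2

The lifetime τ represents the time uncertainty Δt.
The natural linewidth (minimum energy uncertainty) is:

ΔE = ℏ/(2τ)
ΔE = (1.055e-34 J·s) / (2 × 2.195e-08 s)
ΔE = 2.402e-27 J = 14.993 neV

This natural linewidth limits the precision of spectroscopic measurements.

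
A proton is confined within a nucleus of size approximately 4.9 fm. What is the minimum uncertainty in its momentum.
1.076 × 10^-20 kg·m/s

Using the Heisenberg uncertainty principle:
ΔxΔp ≥ ℏ/2

With Δx ≈ L = 4.900e-15 m (the confinement size):
Δp_min = ℏ/(2Δx)
Δp_min = (1.055e-34 J·s) / (2 × 4.900e-15 m)
Δp_min = 1.076e-20 kg·m/s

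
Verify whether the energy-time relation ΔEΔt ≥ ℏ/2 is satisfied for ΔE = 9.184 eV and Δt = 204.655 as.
Yes, it satisfies the uncertainty relation.

Calculate the product ΔEΔt:
ΔE = 9.184 eV = 1.471e-18 J
ΔEΔt = (1.471e-18 J) × (2.047e-16 s)
ΔEΔt = 3.011e-34 J·s

Compare to the minimum allowed value ℏ/2:
ℏ/2 = 5.273e-35 J·s

Since ΔEΔt = 3.011e-34 J·s ≥ 5.273e-35 J·s = ℏ/2,
this satisfies the uncertainty relation.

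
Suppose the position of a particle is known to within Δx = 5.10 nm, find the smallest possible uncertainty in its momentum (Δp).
1.034 × 10^-26 kg·m/s

Using the Heisenberg uncertainty principle:
ΔxΔp ≥ ℏ/2

The minimum uncertainty in momentum is:
Δp_min = ℏ/(2Δx)
Δp_min = (1.055e-34 J·s) / (2 × 5.100e-09 m)
Δp_min = 1.034e-26 kg·m/s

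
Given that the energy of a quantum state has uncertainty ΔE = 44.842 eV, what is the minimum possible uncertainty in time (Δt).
7.339 as

Using the energy-time uncertainty principle:
ΔEΔt ≥ ℏ/2

The minimum uncertainty in time is:
Δt_min = ℏ/(2ΔE)
Δt_min = (1.055e-34 J·s) / (2 × 7.184e-18 J)
Δt_min = 7.339e-18 s = 7.339 as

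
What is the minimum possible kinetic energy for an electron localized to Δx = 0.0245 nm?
15.868 eV

Localizing a particle requires giving it sufficient momentum uncertainty:

1. From uncertainty principle: Δp ≥ ℏ/(2Δx)
   Δp_min = (1.055e-34 J·s) / (2 × 2.450e-11 m)
   Δp_min = 2.152e-24 kg·m/s

2. This momentum uncertainty corresponds to kinetic energy:
   KE ≈ (Δp)²/(2m) = (2.152e-24)²/(2 × 9.109e-31 kg)
   KE = 2.542e-18 J = 15.868 eV

Tighter localization requires more energy.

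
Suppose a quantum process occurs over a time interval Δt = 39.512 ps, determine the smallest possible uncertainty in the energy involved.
8.329 μeV

Using the energy-time uncertainty principle:
ΔEΔt ≥ ℏ/2

The minimum uncertainty in energy is:
ΔE_min = ℏ/(2Δt)
ΔE_min = (1.055e-34 J·s) / (2 × 3.951e-11 s)
ΔE_min = 1.334e-24 J = 8.329 μeV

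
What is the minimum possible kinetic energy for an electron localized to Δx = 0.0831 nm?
1.379 eV

Localizing a particle requires giving it sufficient momentum uncertainty:

1. From uncertainty principle: Δp ≥ ℏ/(2Δx)
   Δp_min = (1.055e-34 J·s) / (2 × 8.310e-11 m)
   Δp_min = 6.345e-25 kg·m/s

2. This momentum uncertainty corresponds to kinetic energy:
   KE ≈ (Δp)²/(2m) = (6.345e-25)²/(2 × 9.109e-31 kg)
   KE = 2.210e-19 J = 1.379 eV

Tighter localization requires more energy.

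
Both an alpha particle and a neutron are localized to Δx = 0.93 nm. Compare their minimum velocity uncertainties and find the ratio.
The neutron has the larger minimum velocity uncertainty, by a ratio of 4.0.

For both particles, Δp_min = ℏ/(2Δx) = 5.670e-26 kg·m/s (same for both).

The velocity uncertainty is Δv = Δp/m:
- alpha particle: Δv = 5.670e-26 / 6.645e-27 = 8.533e+00 m/s = 8.533 m/s
- neutron: Δv = 5.670e-26 / 1.675e-27 = 3.385e+01 m/s = 33.851 m/s

Ratio: 3.385e+01 / 8.533e+00 = 4.0

The lighter particle has larger velocity uncertainty because Δv ∝ 1/m.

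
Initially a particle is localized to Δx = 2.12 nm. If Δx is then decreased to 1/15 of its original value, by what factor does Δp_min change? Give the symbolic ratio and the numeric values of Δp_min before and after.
Original Δp_min = 2.487 × 10^-26 kg·m/s; new Δp'_min = 3.731 × 10^-25 kg·m/s; ratio Δp'_min/Δp_min = 15.

From the uncertainty principle ΔxΔp ≥ ℏ/2, the minimum momentum uncertainty is Δp_min = ℏ/(2Δx).

Original (Δx = 2.12 nm = 2.120e-09 m):
Δp_min = (1.055e-34 J·s)/(2 × 2.120e-09 m) = 2.487e-26 kg·m/s

When Δx → (1/15)Δx:
Δp'_min = ℏ/(2 × (1/15)Δx) = 15 × ℏ/(2Δx) = 15 × Δp_min
Δp'_min = 15 × 2.487e-26 kg·m/s = 3.731e-25 kg·m/s

Since Δp_min ∝ 1/Δx, when Δx is decreased to 1/15 of its original value, Δp_min increases to 15 times its original value.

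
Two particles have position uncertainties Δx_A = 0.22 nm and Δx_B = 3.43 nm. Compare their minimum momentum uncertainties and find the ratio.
Particle A has the larger minimum momentum uncertainty, by a factor of 15.59.

For each particle, the minimum momentum uncertainty is Δp_min = ℏ/(2Δx):

Particle A: Δp_A = ℏ/(2×2.200e-10 m) = 2.397e-25 kg·m/s
Particle B: Δp_B = ℏ/(2×3.430e-09 m) = 1.537e-26 kg·m/s

Ratio: Δp_A/Δp_B = 15.59

Since Δp_min ∝ 1/Δx, the particle with smaller position uncertainty (A) has larger momentum uncertainty.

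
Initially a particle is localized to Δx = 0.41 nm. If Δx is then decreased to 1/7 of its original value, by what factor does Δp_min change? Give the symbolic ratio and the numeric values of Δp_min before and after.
Original Δp_min = 1.286 × 10^-25 kg·m/s; new Δp'_min = 9.002 × 10^-25 kg·m/s; ratio Δp'_min/Δp_min = 7.

From the uncertainty principle ΔxΔp ≥ ℏ/2, the minimum momentum uncertainty is Δp_min = ℏ/(2Δx).

Original (Δx = 0.41 nm = 4.100e-10 m):
Δp_min = (1.055e-34 J·s)/(2 × 4.100e-10 m) = 1.286e-25 kg·m/s

When Δx → (1/7)Δx:
Δp'_min = ℏ/(2 × (1/7)Δx) = 7 × ℏ/(2Δx) = 7 × Δp_min
Δp'_min = 7 × 1.286e-25 kg·m/s = 9.002e-25 kg·m/s

Since Δp_min ∝ 1/Δx, when Δx is decreased to 1/7 of its original value, Δp_min increases to 7 times its original value.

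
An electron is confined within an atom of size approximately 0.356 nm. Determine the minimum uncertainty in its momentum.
1.481 × 10^-25 kg·m/s

Using the Heisenberg uncertainty principle:
ΔxΔp ≥ ℏ/2

With Δx ≈ L = 3.560e-10 m (the confinement size):
Δp_min = ℏ/(2Δx)
Δp_min = (1.055e-34 J·s) / (2 × 3.560e-10 m)
Δp_min = 1.481e-25 kg·m/s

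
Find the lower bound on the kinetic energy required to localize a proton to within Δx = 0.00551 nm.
170.864 meV

Localizing a particle requires giving it sufficient momentum uncertainty:

1. From uncertainty principle: Δp ≥ ℏ/(2Δx)
   Δp_min = (1.055e-34 J·s) / (2 × 5.510e-12 m)
   Δp_min = 9.570e-24 kg·m/s

2. This momentum uncertainty corresponds to kinetic energy:
   KE ≈ (Δp)²/(2m) = (9.570e-24)²/(2 × 1.673e-27 kg)
   KE = 2.738e-20 J = 170.864 meV

Tighter localization requires more energy.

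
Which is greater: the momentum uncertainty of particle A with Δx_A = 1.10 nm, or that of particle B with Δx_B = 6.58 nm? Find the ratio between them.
Particle A has the larger minimum momentum uncertainty, by a factor of 5.98.

For each particle, the minimum momentum uncertainty is Δp_min = ℏ/(2Δx):

Particle A: Δp_A = ℏ/(2×1.100e-09 m) = 4.794e-26 kg·m/s
Particle B: Δp_B = ℏ/(2×6.580e-09 m) = 8.013e-27 kg·m/s

Ratio: Δp_A/Δp_B = 5.98

Since Δp_min ∝ 1/Δx, the particle with smaller position uncertainty (A) has larger momentum uncertainty.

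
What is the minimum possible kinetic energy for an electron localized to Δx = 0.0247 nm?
15.612 eV

Localizing a particle requires giving it sufficient momentum uncertainty:

1. From uncertainty principle: Δp ≥ ℏ/(2Δx)
   Δp_min = (1.055e-34 J·s) / (2 × 2.470e-11 m)
   Δp_min = 2.135e-24 kg·m/s

2. This momentum uncertainty corresponds to kinetic energy:
   KE ≈ (Δp)²/(2m) = (2.135e-24)²/(2 × 9.109e-31 kg)
   KE = 2.501e-18 J = 15.612 eV

Tighter localization requires more energy.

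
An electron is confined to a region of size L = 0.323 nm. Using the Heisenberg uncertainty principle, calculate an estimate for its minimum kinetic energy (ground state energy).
91.297 meV

Using the uncertainty principle to estimate ground state energy:

1. The position uncertainty is approximately the confinement size:
   Δx ≈ L = 3.230e-10 m

2. From ΔxΔp ≥ ℏ/2, the minimum momentum uncertainty is:
   Δp ≈ ℏ/(2L) = 1.632e-25 kg·m/s

3. The kinetic energy is approximately:
   KE ≈ (Δp)²/(2m) = (1.632e-25)²/(2 × 9.109e-31 kg)
   KE ≈ 1.463e-20 J = 91.297 meV

This is an order-of-magnitude estimate of the ground state energy.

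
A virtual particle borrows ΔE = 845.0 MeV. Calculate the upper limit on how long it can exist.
3.895 × 10^-25 s

Using the energy-time uncertainty principle:
ΔEΔt ≥ ℏ/2

For a virtual particle borrowing energy ΔE, the maximum lifetime is:
Δt_max = ℏ/(2ΔE)

Converting energy:
ΔE = 845.0 MeV = 1.354e-10 J

Δt_max = (1.055e-34 J·s) / (2 × 1.354e-10 J)
Δt_max = 3.895e-25 s = 3.895 × 10^-25 s

Virtual particles with higher borrowed energy exist for shorter times.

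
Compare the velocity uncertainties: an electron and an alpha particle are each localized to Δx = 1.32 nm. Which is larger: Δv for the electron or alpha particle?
The electron has the larger minimum velocity uncertainty, by a ratio of 7294.3.

For both particles, Δp_min = ℏ/(2Δx) = 3.995e-26 kg·m/s (same for both).

The velocity uncertainty is Δv = Δp/m:
- electron: Δv = 3.995e-26 / 9.109e-31 = 4.385e+04 m/s = 43.851 km/s
- alpha particle: Δv = 3.995e-26 / 6.645e-27 = 6.012e+00 m/s = 6.012 m/s

Ratio: 4.385e+04 / 6.012e+00 = 7294.3

The lighter particle has larger velocity uncertainty because Δv ∝ 1/m.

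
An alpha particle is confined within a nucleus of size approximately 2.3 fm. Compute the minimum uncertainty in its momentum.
2.293 × 10^-20 kg·m/s

Using the Heisenberg uncertainty principle:
ΔxΔp ≥ ℏ/2

With Δx ≈ L = 2.300e-15 m (the confinement size):
Δp_min = ℏ/(2Δx)
Δp_min = (1.055e-34 J·s) / (2 × 2.300e-15 m)
Δp_min = 2.293e-20 kg·m/s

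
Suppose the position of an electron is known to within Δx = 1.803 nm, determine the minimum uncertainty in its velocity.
32.104 km/s

Using the Heisenberg uncertainty principle and Δp = mΔv:
ΔxΔp ≥ ℏ/2
Δx(mΔv) ≥ ℏ/2

The minimum uncertainty in velocity is:
Δv_min = ℏ/(2mΔx)
Δv_min = (1.055e-34 J·s) / (2 × 9.109e-31 kg × 1.803e-09 m)
Δv_min = 3.210e+04 m/s = 32.104 km/s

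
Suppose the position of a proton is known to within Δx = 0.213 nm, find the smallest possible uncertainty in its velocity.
148.002 m/s

Using the Heisenberg uncertainty principle and Δp = mΔv:
ΔxΔp ≥ ℏ/2
Δx(mΔv) ≥ ℏ/2

The minimum uncertainty in velocity is:
Δv_min = ℏ/(2mΔx)
Δv_min = (1.055e-34 J·s) / (2 × 1.673e-27 kg × 2.130e-10 m)
Δv_min = 1.480e+02 m/s = 148.002 m/s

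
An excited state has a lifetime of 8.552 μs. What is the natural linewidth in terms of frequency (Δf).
9.305 kHz

Using the energy-time uncertainty principle and E = hf:
ΔEΔt ≥ ℏ/2
hΔf·Δt ≥ ℏ/2

The minimum frequency uncertainty is:
Δf = ℏ/(2hτ) = 1/(4πτ)
Δf = 1/(4π × 8.552e-06 s)
Δf = 9.305e+03 Hz = 9.305 kHz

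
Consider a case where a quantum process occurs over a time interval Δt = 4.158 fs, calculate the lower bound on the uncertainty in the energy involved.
79.150 meV

Using the energy-time uncertainty principle:
ΔEΔt ≥ ℏ/2

The minimum uncertainty in energy is:
ΔE_min = ℏ/(2Δt)
ΔE_min = (1.055e-34 J·s) / (2 × 4.158e-15 s)
ΔE_min = 1.268e-20 J = 79.150 meV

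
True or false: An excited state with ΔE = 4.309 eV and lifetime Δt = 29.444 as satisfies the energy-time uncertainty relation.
No, it violates the uncertainty relation.

Calculate the product ΔEΔt:
ΔE = 4.309 eV = 6.904e-19 J
ΔEΔt = (6.904e-19 J) × (2.944e-17 s)
ΔEΔt = 2.033e-35 J·s

Compare to the minimum allowed value ℏ/2:
ℏ/2 = 5.273e-35 J·s

Since ΔEΔt = 2.033e-35 J·s < 5.273e-35 J·s = ℏ/2,
this violates the uncertainty relation.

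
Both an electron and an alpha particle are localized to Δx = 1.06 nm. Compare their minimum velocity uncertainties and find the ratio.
The electron has the larger minimum velocity uncertainty, by a ratio of 7294.3.

For both particles, Δp_min = ℏ/(2Δx) = 4.974e-26 kg·m/s (same for both).

The velocity uncertainty is Δv = Δp/m:
- electron: Δv = 4.974e-26 / 9.109e-31 = 5.461e+04 m/s = 54.607 km/s
- alpha particle: Δv = 4.974e-26 / 6.645e-27 = 7.486e+00 m/s = 7.486 m/s

Ratio: 5.461e+04 / 7.486e+00 = 7294.3

The lighter particle has larger velocity uncertainty because Δv ∝ 1/m.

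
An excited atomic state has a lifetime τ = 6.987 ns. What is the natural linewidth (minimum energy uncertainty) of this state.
47.103 neV

Using the energy-time uncertainty principle:
ΔEΔt ≥ ℏ/2

The lifetime τ represents the time uncertainty Δt.
The natural linewidth (minimum energy uncertainty) is:

ΔE = ℏ/(2τ)
ΔE = (1.055e-34 J·s) / (2 × 6.987e-09 s)
ΔE = 7.547e-27 J = 47.103 neV

This natural linewidth limits the precision of spectroscopic measurements.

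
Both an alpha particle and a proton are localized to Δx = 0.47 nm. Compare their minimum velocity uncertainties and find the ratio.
The proton has the larger minimum velocity uncertainty, by a ratio of 4.0.

For both particles, Δp_min = ℏ/(2Δx) = 1.122e-25 kg·m/s (same for both).

The velocity uncertainty is Δv = Δp/m:
- alpha particle: Δv = 1.122e-25 / 6.645e-27 = 1.688e+01 m/s = 16.884 m/s
- proton: Δv = 1.122e-25 / 1.673e-27 = 6.707e+01 m/s = 67.073 m/s

Ratio: 6.707e+01 / 1.688e+01 = 4.0

The lighter particle has larger velocity uncertainty because Δv ∝ 1/m.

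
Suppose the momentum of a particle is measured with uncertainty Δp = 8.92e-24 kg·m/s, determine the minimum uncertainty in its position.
5.911 pm

Using the Heisenberg uncertainty principle:
ΔxΔp ≥ ℏ/2

The minimum uncertainty in position is:
Δx_min = ℏ/(2Δp)
Δx_min = (1.055e-34 J·s) / (2 × 8.920e-24 kg·m/s)
Δx_min = 5.911e-12 m = 5.911 pm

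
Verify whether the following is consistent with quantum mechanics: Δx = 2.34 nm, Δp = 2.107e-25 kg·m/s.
Yes, it satisfies the uncertainty principle.

Calculate the product ΔxΔp:
ΔxΔp = (2.340e-09 m) × (2.107e-25 kg·m/s)
ΔxΔp = 4.930e-34 J·s

Compare to the minimum allowed value ℏ/2:
ℏ/2 = 5.273e-35 J·s

Since ΔxΔp = 4.930e-34 J·s ≥ 5.273e-35 J·s = ℏ/2,
the measurement satisfies the uncertainty principle.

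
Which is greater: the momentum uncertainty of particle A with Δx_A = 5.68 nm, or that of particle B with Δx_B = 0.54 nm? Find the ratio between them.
Particle B has the larger minimum momentum uncertainty, by a factor of 10.52.

For each particle, the minimum momentum uncertainty is Δp_min = ℏ/(2Δx):

Particle A: Δp_A = ℏ/(2×5.680e-09 m) = 9.283e-27 kg·m/s
Particle B: Δp_B = ℏ/(2×5.400e-10 m) = 9.765e-26 kg·m/s

Ratio: Δp_B/Δp_A = 10.52

Since Δp_min ∝ 1/Δx, the particle with smaller position uncertainty (B) has larger momentum uncertainty.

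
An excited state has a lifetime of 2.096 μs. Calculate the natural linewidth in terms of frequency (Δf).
37.966 kHz

Using the energy-time uncertainty principle and E = hf:
ΔEΔt ≥ ℏ/2
hΔf·Δt ≥ ℏ/2

The minimum frequency uncertainty is:
Δf = ℏ/(2hτ) = 1/(4πτ)
Δf = 1/(4π × 2.096e-06 s)
Δf = 3.797e+04 Hz = 37.966 kHz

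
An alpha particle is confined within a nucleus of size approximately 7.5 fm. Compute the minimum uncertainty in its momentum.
7.030 × 10^-21 kg·m/s

Using the Heisenberg uncertainty principle:
ΔxΔp ≥ ℏ/2

With Δx ≈ L = 7.500e-15 m (the confinement size):
Δp_min = ℏ/(2Δx)
Δp_min = (1.055e-34 J·s) / (2 × 7.500e-15 m)
Δp_min = 7.030e-21 kg·m/s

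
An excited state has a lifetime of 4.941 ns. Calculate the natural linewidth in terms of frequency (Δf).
16.106 MHz

Using the energy-time uncertainty principle and E = hf:
ΔEΔt ≥ ℏ/2
hΔf·Δt ≥ ℏ/2

The minimum frequency uncertainty is:
Δf = ℏ/(2hτ) = 1/(4πτ)
Δf = 1/(4π × 4.941e-09 s)
Δf = 1.611e+07 Hz = 16.106 MHz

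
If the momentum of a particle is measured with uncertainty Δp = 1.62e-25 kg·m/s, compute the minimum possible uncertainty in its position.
325.485 pm

Using the Heisenberg uncertainty principle:
ΔxΔp ≥ ℏ/2

The minimum uncertainty in position is:
Δx_min = ℏ/(2Δp)
Δx_min = (1.055e-34 J·s) / (2 × 1.620e-25 kg·m/s)
Δx_min = 3.255e-10 m = 325.485 pm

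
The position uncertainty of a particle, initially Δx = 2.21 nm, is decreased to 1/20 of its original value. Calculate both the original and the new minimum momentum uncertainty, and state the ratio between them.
Original Δp_min = 2.386 × 10^-26 kg·m/s; new Δp'_min = 4.772 × 10^-25 kg·m/s; ratio Δp'_min/Δp_min = 20.

From the uncertainty principle ΔxΔp ≥ ℏ/2, the minimum momentum uncertainty is Δp_min = ℏ/(2Δx).

Original (Δx = 2.21 nm = 2.210e-09 m):
Δp_min = (1.055e-34 J·s)/(2 × 2.210e-09 m) = 2.386e-26 kg·m/s

When Δx → (1/20)Δx:
Δp'_min = ℏ/(2 × (1/20)Δx) = 20 × ℏ/(2Δx) = 20 × Δp_min
Δp'_min = 20 × 2.386e-26 kg·m/s = 4.772e-25 kg·m/s

Since Δp_min ∝ 1/Δx, when Δx is decreased to 1/20 of its original value, Δp_min increases to 20 times its original value.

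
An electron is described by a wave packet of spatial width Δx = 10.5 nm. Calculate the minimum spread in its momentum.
5.022 × 10^-27 kg·m/s

For a wave packet, the spatial width Δx and momentum spread Δp are related by the uncertainty principle:
ΔxΔp ≥ ℏ/2

The minimum momentum spread is:
Δp_min = ℏ/(2Δx)
Δp_min = (1.055e-34 J·s) / (2 × 1.050e-08 m)
Δp_min = 5.022e-27 kg·m/s

A wave packet cannot have both a well-defined position and well-defined momentum.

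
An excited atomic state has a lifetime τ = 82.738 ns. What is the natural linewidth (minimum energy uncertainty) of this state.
3.978 neV

Using the energy-time uncertainty principle:
ΔEΔt ≥ ℏ/2

The lifetime τ represents the time uncertainty Δt.
The natural linewidth (minimum energy uncertainty) is:

ΔE = ℏ/(2τ)
ΔE = (1.055e-34 J·s) / (2 × 8.274e-08 s)
ΔE = 6.373e-28 J = 3.978 neV

This natural linewidth limits the precision of spectroscopic measurements.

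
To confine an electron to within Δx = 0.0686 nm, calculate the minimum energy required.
2.024 eV

Localizing a particle requires giving it sufficient momentum uncertainty:

1. From uncertainty principle: Δp ≥ ℏ/(2Δx)
   Δp_min = (1.055e-34 J·s) / (2 × 6.860e-11 m)
   Δp_min = 7.686e-25 kg·m/s

2. This momentum uncertainty corresponds to kinetic energy:
   KE ≈ (Δp)²/(2m) = (7.686e-25)²/(2 × 9.109e-31 kg)
   KE = 3.243e-19 J = 2.024 eV

Tighter localization requires more energy.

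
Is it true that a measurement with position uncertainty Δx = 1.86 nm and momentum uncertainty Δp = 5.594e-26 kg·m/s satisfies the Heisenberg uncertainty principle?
Yes, it satisfies the uncertainty principle.

Calculate the product ΔxΔp:
ΔxΔp = (1.860e-09 m) × (5.594e-26 kg·m/s)
ΔxΔp = 1.040e-34 J·s

Compare to the minimum allowed value ℏ/2:
ℏ/2 = 5.273e-35 J·s

Since ΔxΔp = 1.040e-34 J·s ≥ 5.273e-35 J·s = ℏ/2,
the measurement satisfies the uncertainty principle.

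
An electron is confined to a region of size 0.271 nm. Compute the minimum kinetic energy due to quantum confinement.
129.695 meV

Using the uncertainty principle:

1. Position uncertainty: Δx ≈ 2.710e-10 m
2. Minimum momentum uncertainty: Δp = ℏ/(2Δx) = 1.946e-25 kg·m/s
3. Minimum kinetic energy:
   KE = (Δp)²/(2m) = (1.946e-25)²/(2 × 9.109e-31 kg)
   KE = 2.078e-20 J = 129.695 meV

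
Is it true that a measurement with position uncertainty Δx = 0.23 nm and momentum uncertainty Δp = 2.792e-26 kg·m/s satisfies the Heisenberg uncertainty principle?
No, it violates the uncertainty principle (impossible measurement).

Calculate the product ΔxΔp:
ΔxΔp = (2.300e-10 m) × (2.792e-26 kg·m/s)
ΔxΔp = 6.422e-36 J·s

Compare to the minimum allowed value ℏ/2:
ℏ/2 = 5.273e-35 J·s

Since ΔxΔp = 6.422e-36 J·s < 5.273e-35 J·s = ℏ/2,
the measurement violates the uncertainty principle.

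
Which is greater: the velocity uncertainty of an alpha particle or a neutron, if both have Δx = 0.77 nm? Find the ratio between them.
The neutron has the larger minimum velocity uncertainty, by a ratio of 4.0.

For both particles, Δp_min = ℏ/(2Δx) = 6.848e-26 kg·m/s (same for both).

The velocity uncertainty is Δv = Δp/m:
- alpha particle: Δv = 6.848e-26 / 6.645e-27 = 1.031e+01 m/s = 10.306 m/s
- neutron: Δv = 6.848e-26 / 1.675e-27 = 4.088e+01 m/s = 40.885 m/s

Ratio: 4.088e+01 / 1.031e+01 = 4.0

The lighter particle has larger velocity uncertainty because Δv ∝ 1/m.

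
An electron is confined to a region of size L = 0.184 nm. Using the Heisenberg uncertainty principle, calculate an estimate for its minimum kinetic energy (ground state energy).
281.337 meV

Using the uncertainty principle to estimate ground state energy:

1. The position uncertainty is approximately the confinement size:
   Δx ≈ L = 1.840e-10 m

2. From ΔxΔp ≥ ℏ/2, the minimum momentum uncertainty is:
   Δp ≈ ℏ/(2L) = 2.866e-25 kg·m/s

3. The kinetic energy is approximately:
   KE ≈ (Δp)²/(2m) = (2.866e-25)²/(2 × 9.109e-31 kg)
   KE ≈ 4.508e-20 J = 281.337 meV

This is an order-of-magnitude estimate of the ground state energy.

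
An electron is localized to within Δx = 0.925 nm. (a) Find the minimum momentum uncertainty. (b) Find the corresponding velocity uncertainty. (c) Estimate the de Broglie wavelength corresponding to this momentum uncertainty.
(a) Δp_min = 5.700 × 10^-26 kg·m/s
(b) Δv_min = 62.577 km/s
(c) λ_dB = 11.624 nm

Step-by-step:

(a) From the uncertainty principle:
Δp_min = ℏ/(2Δx) = (1.055e-34 J·s)/(2 × 9.250e-10 m) = 5.700e-26 kg·m/s

(b) The velocity uncertainty:
Δv = Δp/m = (5.700e-26 kg·m/s)/(9.109e-31 kg) = 6.258e+04 m/s = 62.577 km/s

(c) The de Broglie wavelength for this momentum:
λ = h/p = (6.626e-34 J·s)/(5.700e-26 kg·m/s) = 1.162e-08 m = 11.624 nm

Note: The de Broglie wavelength is comparable to the localization size, as expected from wave-particle duality.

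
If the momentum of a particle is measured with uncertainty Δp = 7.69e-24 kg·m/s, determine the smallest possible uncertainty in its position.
6.857 pm

Using the Heisenberg uncertainty principle:
ΔxΔp ≥ ℏ/2

The minimum uncertainty in position is:
Δx_min = ℏ/(2Δp)
Δx_min = (1.055e-34 J·s) / (2 × 7.690e-24 kg·m/s)
Δx_min = 6.857e-12 m = 6.857 pm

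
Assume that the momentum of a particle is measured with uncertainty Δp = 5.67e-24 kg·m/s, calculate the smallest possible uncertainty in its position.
9.300 pm

Using the Heisenberg uncertainty principle:
ΔxΔp ≥ ℏ/2

The minimum uncertainty in position is:
Δx_min = ℏ/(2Δp)
Δx_min = (1.055e-34 J·s) / (2 × 5.670e-24 kg·m/s)
Δx_min = 9.300e-12 m = 9.300 pm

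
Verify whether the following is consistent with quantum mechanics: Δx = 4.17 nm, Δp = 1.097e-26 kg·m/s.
No, it violates the uncertainty principle (impossible measurement).

Calculate the product ΔxΔp:
ΔxΔp = (4.170e-09 m) × (1.097e-26 kg·m/s)
ΔxΔp = 4.574e-35 J·s

Compare to the minimum allowed value ℏ/2:
ℏ/2 = 5.273e-35 J·s

Since ΔxΔp = 4.574e-35 J·s < 5.273e-35 J·s = ℏ/2,
the measurement violates the uncertainty principle.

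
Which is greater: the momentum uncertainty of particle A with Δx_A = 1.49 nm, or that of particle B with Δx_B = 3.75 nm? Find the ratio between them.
Particle A has the larger minimum momentum uncertainty, by a factor of 2.52.

For each particle, the minimum momentum uncertainty is Δp_min = ℏ/(2Δx):

Particle A: Δp_A = ℏ/(2×1.490e-09 m) = 3.539e-26 kg·m/s
Particle B: Δp_B = ℏ/(2×3.750e-09 m) = 1.406e-26 kg·m/s

Ratio: Δp_A/Δp_B = 2.52

Since Δp_min ∝ 1/Δx, the particle with smaller position uncertainty (A) has larger momentum uncertainty.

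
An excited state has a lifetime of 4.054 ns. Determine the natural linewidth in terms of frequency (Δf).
19.629 MHz

Using the energy-time uncertainty principle and E = hf:
ΔEΔt ≥ ℏ/2
hΔf·Δt ≥ ℏ/2

The minimum frequency uncertainty is:
Δf = ℏ/(2hτ) = 1/(4πτ)
Δf = 1/(4π × 4.054e-09 s)
Δf = 1.963e+07 Hz = 19.629 MHz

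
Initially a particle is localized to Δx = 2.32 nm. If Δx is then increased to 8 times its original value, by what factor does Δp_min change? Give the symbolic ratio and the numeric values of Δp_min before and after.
Original Δp_min = 2.273 × 10^-26 kg·m/s; new Δp'_min = 2.841 × 10^-27 kg·m/s; ratio Δp'_min/Δp_min = 1/8.

From the uncertainty principle ΔxΔp ≥ ℏ/2, the minimum momentum uncertainty is Δp_min = ℏ/(2Δx).

Original (Δx = 2.32 nm = 2.320e-09 m):
Δp_min = (1.055e-34 J·s)/(2 × 2.320e-09 m) = 2.273e-26 kg·m/s

When Δx → 8Δx:
Δp'_min = ℏ/(2 × 8Δx) = (1/8) × ℏ/(2Δx) = (1/8) × Δp_min
Δp'_min = 1/8 × 2.273e-26 kg·m/s = 2.841e-27 kg·m/s

Since Δp_min ∝ 1/Δx, when Δx is increased to 8 times its original value, Δp_min decreases to 1/8 of its original value.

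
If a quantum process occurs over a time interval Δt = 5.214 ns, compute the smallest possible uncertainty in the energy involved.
63.120 neV

Using the energy-time uncertainty principle:
ΔEΔt ≥ ℏ/2

The minimum uncertainty in energy is:
ΔE_min = ℏ/(2Δt)
ΔE_min = (1.055e-34 J·s) / (2 × 5.214e-09 s)
ΔE_min = 1.011e-26 J = 63.120 neV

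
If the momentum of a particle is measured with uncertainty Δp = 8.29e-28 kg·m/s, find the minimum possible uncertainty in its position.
63.605 nm

Using the Heisenberg uncertainty principle:
ΔxΔp ≥ ℏ/2

The minimum uncertainty in position is:
Δx_min = ℏ/(2Δp)
Δx_min = (1.055e-34 J·s) / (2 × 8.290e-28 kg·m/s)
Δx_min = 6.361e-08 m = 63.605 nm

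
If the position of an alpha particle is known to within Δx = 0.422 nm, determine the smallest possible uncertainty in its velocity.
18.804 m/s

Using the Heisenberg uncertainty principle and Δp = mΔv:
ΔxΔp ≥ ℏ/2
Δx(mΔv) ≥ ℏ/2

The minimum uncertainty in velocity is:
Δv_min = ℏ/(2mΔx)
Δv_min = (1.055e-34 J·s) / (2 × 6.645e-27 kg × 4.220e-10 m)
Δv_min = 1.880e+01 m/s = 18.804 m/s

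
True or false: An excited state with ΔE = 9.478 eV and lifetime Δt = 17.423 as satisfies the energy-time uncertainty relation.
No, it violates the uncertainty relation.

Calculate the product ΔEΔt:
ΔE = 9.478 eV = 1.519e-18 J
ΔEΔt = (1.519e-18 J) × (1.742e-17 s)
ΔEΔt = 2.646e-35 J·s

Compare to the minimum allowed value ℏ/2:
ℏ/2 = 5.273e-35 J·s

Since ΔEΔt = 2.646e-35 J·s < 5.273e-35 J·s = ℏ/2,
this violates the uncertainty relation.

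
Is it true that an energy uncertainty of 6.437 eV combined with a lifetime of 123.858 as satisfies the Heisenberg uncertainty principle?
Yes, it satisfies the uncertainty relation.

Calculate the product ΔEΔt:
ΔE = 6.437 eV = 1.031e-18 J
ΔEΔt = (1.031e-18 J) × (1.239e-16 s)
ΔEΔt = 1.277e-34 J·s

Compare to the minimum allowed value ℏ/2:
ℏ/2 = 5.273e-35 J·s

Since ΔEΔt = 1.277e-34 J·s ≥ 5.273e-35 J·s = ℏ/2,
this satisfies the uncertainty relation.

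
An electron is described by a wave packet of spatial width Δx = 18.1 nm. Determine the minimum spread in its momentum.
2.913 × 10^-27 kg·m/s

For a wave packet, the spatial width Δx and momentum spread Δp are related by the uncertainty principle:
ΔxΔp ≥ ℏ/2

The minimum momentum spread is:
Δp_min = ℏ/(2Δx)
Δp_min = (1.055e-34 J·s) / (2 × 1.810e-08 m)
Δp_min = 2.913e-27 kg·m/s

A wave packet cannot have both a well-defined position and well-defined momentum.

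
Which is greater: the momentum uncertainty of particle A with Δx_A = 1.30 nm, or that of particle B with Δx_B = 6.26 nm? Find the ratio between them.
Particle A has the larger minimum momentum uncertainty, by a factor of 4.82.

For each particle, the minimum momentum uncertainty is Δp_min = ℏ/(2Δx):

Particle A: Δp_A = ℏ/(2×1.300e-09 m) = 4.056e-26 kg·m/s
Particle B: Δp_B = ℏ/(2×6.260e-09 m) = 8.423e-27 kg·m/s

Ratio: Δp_A/Δp_B = 4.82

Since Δp_min ∝ 1/Δx, the particle with smaller position uncertainty (A) has larger momentum uncertainty.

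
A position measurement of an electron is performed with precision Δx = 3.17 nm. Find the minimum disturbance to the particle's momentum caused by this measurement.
1.663 × 10^-26 kg·m/s

The uncertainty principle implies that measuring position disturbs momentum:
ΔxΔp ≥ ℏ/2

When we measure position with precision Δx, we necessarily introduce a momentum uncertainty:
Δp ≥ ℏ/(2Δx)
Δp_min = (1.055e-34 J·s) / (2 × 3.170e-09 m)
Δp_min = 1.663e-26 kg·m/s

The more precisely we measure position, the greater the momentum disturbance.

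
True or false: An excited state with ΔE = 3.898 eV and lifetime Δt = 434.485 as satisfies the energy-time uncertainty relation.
Yes, it satisfies the uncertainty relation.

Calculate the product ΔEΔt:
ΔE = 3.898 eV = 6.245e-19 J
ΔEΔt = (6.245e-19 J) × (4.345e-16 s)
ΔEΔt = 2.713e-34 J·s

Compare to the minimum allowed value ℏ/2:
ℏ/2 = 5.273e-35 J·s

Since ΔEΔt = 2.713e-34 J·s ≥ 5.273e-35 J·s = ℏ/2,
this satisfies the uncertainty relation.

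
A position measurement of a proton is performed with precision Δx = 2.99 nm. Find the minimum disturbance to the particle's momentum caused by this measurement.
1.763 × 10^-26 kg·m/s

The uncertainty principle implies that measuring position disturbs momentum:
ΔxΔp ≥ ℏ/2

When we measure position with precision Δx, we necessarily introduce a momentum uncertainty:
Δp ≥ ℏ/(2Δx)
Δp_min = (1.055e-34 J·s) / (2 × 2.990e-09 m)
Δp_min = 1.763e-26 kg·m/s

The more precisely we measure position, the greater the momentum disturbance.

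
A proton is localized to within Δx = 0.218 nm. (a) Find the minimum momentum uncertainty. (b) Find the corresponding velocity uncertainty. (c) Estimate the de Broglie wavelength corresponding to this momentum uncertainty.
(a) Δp_min = 2.419 × 10^-25 kg·m/s
(b) Δv_min = 144.608 m/s
(c) λ_dB = 2.739 nm

Step-by-step:

(a) From the uncertainty principle:
Δp_min = ℏ/(2Δx) = (1.055e-34 J·s)/(2 × 2.180e-10 m) = 2.419e-25 kg·m/s

(b) The velocity uncertainty:
Δv = Δp/m = (2.419e-25 kg·m/s)/(1.673e-27 kg) = 1.446e+02 m/s = 144.608 m/s

(c) The de Broglie wavelength for this momentum:
λ = h/p = (6.626e-34 J·s)/(2.419e-25 kg·m/s) = 2.739e-09 m = 2.739 nm

Note: The de Broglie wavelength is comparable to the localization size, as expected from wave-particle duality.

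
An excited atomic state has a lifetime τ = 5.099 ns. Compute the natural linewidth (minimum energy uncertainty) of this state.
64.543 neV

Using the energy-time uncertainty principle:
ΔEΔt ≥ ℏ/2

The lifetime τ represents the time uncertainty Δt.
The natural linewidth (minimum energy uncertainty) is:

ΔE = ℏ/(2τ)
ΔE = (1.055e-34 J·s) / (2 × 5.099e-09 s)
ΔE = 1.034e-26 J = 64.543 neV

This natural linewidth limits the precision of spectroscopic measurements.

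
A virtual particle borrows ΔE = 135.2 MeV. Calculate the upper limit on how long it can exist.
2.434 ys

Using the energy-time uncertainty principle:
ΔEΔt ≥ ℏ/2

For a virtual particle borrowing energy ΔE, the maximum lifetime is:
Δt_max = ℏ/(2ΔE)

Converting energy:
ΔE = 135.2 MeV = 2.166e-11 J

Δt_max = (1.055e-34 J·s) / (2 × 2.166e-11 J)
Δt_max = 2.434e-24 s = 2.434 ys

Virtual particles with higher borrowed energy exist for shorter times.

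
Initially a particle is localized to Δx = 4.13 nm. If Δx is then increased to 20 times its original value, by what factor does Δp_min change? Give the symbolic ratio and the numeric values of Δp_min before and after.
Original Δp_min = 1.277 × 10^-26 kg·m/s; new Δp'_min = 6.384 × 10^-28 kg·m/s; ratio Δp'_min/Δp_min = 1/20.

From the uncertainty principle ΔxΔp ≥ ℏ/2, the minimum momentum uncertainty is Δp_min = ℏ/(2Δx).

Original (Δx = 4.13 nm = 4.130e-09 m):
Δp_min = (1.055e-34 J·s)/(2 × 4.130e-09 m) = 1.277e-26 kg·m/s

When Δx → 20Δx:
Δp'_min = ℏ/(2 × 20Δx) = (1/20) × ℏ/(2Δx) = (1/20) × Δp_min
Δp'_min = 1/20 × 1.277e-26 kg·m/s = 6.384e-28 kg·m/s

Since Δp_min ∝ 1/Δx, when Δx is increased to 20 times its original value, Δp_min decreases to 1/20 of its original value.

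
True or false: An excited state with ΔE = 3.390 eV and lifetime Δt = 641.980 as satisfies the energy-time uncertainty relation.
Yes, it satisfies the uncertainty relation.

Calculate the product ΔEΔt:
ΔE = 3.390 eV = 5.431e-19 J
ΔEΔt = (5.431e-19 J) × (6.420e-16 s)
ΔEΔt = 3.487e-34 J·s

Compare to the minimum allowed value ℏ/2:
ℏ/2 = 5.273e-35 J·s

Since ΔEΔt = 3.487e-34 J·s ≥ 5.273e-35 J·s = ℏ/2,
this satisfies the uncertainty relation.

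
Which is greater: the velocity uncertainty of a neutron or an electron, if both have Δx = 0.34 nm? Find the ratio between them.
The electron has the larger minimum velocity uncertainty, by a ratio of 1838.7.

For both particles, Δp_min = ℏ/(2Δx) = 1.551e-25 kg·m/s (same for both).

The velocity uncertainty is Δv = Δp/m:
- neutron: Δv = 1.551e-25 / 1.675e-27 = 9.259e+01 m/s = 92.592 m/s
- electron: Δv = 1.551e-25 / 9.109e-31 = 1.702e+05 m/s = 170.247 km/s

Ratio: 1.702e+05 / 9.259e+01 = 1838.7

The lighter particle has larger velocity uncertainty because Δv ∝ 1/m.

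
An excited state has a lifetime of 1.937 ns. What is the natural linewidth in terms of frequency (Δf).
41.083 MHz

Using the energy-time uncertainty principle and E = hf:
ΔEΔt ≥ ℏ/2
hΔf·Δt ≥ ℏ/2

The minimum frequency uncertainty is:
Δf = ℏ/(2hτ) = 1/(4πτ)
Δf = 1/(4π × 1.937e-09 s)
Δf = 4.108e+07 Hz = 41.083 MHz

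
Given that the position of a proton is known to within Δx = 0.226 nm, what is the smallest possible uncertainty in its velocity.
139.489 m/s

Using the Heisenberg uncertainty principle and Δp = mΔv:
ΔxΔp ≥ ℏ/2
Δx(mΔv) ≥ ℏ/2

The minimum uncertainty in velocity is:
Δv_min = ℏ/(2mΔx)
Δv_min = (1.055e-34 J·s) / (2 × 1.673e-27 kg × 2.260e-10 m)
Δv_min = 1.395e+02 m/s = 139.489 m/s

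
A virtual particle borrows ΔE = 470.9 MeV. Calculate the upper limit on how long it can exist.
6.989 × 10^-25 s

Using the energy-time uncertainty principle:
ΔEΔt ≥ ℏ/2

For a virtual particle borrowing energy ΔE, the maximum lifetime is:
Δt_max = ℏ/(2ΔE)

Converting energy:
ΔE = 470.9 MeV = 7.545e-11 J

Δt_max = (1.055e-34 J·s) / (2 × 7.545e-11 J)
Δt_max = 6.989e-25 s = 6.989 × 10^-25 s

Virtual particles with higher borrowed energy exist for shorter times.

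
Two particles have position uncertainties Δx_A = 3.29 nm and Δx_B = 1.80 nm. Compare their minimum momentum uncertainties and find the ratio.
Particle B has the larger minimum momentum uncertainty, by a factor of 1.83.

For each particle, the minimum momentum uncertainty is Δp_min = ℏ/(2Δx):

Particle A: Δp_A = ℏ/(2×3.290e-09 m) = 1.603e-26 kg·m/s
Particle B: Δp_B = ℏ/(2×1.800e-09 m) = 2.929e-26 kg·m/s

Ratio: Δp_B/Δp_A = 1.83

Since Δp_min ∝ 1/Δx, the particle with smaller position uncertainty (B) has larger momentum uncertainty.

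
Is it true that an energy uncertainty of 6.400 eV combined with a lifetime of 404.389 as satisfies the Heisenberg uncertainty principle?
Yes, it satisfies the uncertainty relation.

Calculate the product ΔEΔt:
ΔE = 6.400 eV = 1.025e-18 J
ΔEΔt = (1.025e-18 J) × (4.044e-16 s)
ΔEΔt = 4.147e-34 J·s

Compare to the minimum allowed value ℏ/2:
ℏ/2 = 5.273e-35 J·s

Since ΔEΔt = 4.147e-34 J·s ≥ 5.273e-35 J·s = ℏ/2,
this satisfies the uncertainty relation.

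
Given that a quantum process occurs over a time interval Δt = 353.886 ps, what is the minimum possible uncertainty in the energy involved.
929.977 neV

Using the energy-time uncertainty principle:
ΔEΔt ≥ ℏ/2

The minimum uncertainty in energy is:
ΔE_min = ℏ/(2Δt)
ΔE_min = (1.055e-34 J·s) / (2 × 3.539e-10 s)
ΔE_min = 1.490e-25 J = 929.977 neV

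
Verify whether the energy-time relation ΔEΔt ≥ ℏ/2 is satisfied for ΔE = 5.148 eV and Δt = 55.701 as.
No, it violates the uncertainty relation.

Calculate the product ΔEΔt:
ΔE = 5.148 eV = 8.248e-19 J
ΔEΔt = (8.248e-19 J) × (5.570e-17 s)
ΔEΔt = 4.594e-35 J·s

Compare to the minimum allowed value ℏ/2:
ℏ/2 = 5.273e-35 J·s

Since ΔEΔt = 4.594e-35 J·s < 5.273e-35 J·s = ℏ/2,
this violates the uncertainty relation.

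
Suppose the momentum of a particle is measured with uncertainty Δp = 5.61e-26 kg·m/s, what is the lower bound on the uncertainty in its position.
939.904 pm

Using the Heisenberg uncertainty principle:
ΔxΔp ≥ ℏ/2

The minimum uncertainty in position is:
Δx_min = ℏ/(2Δp)
Δx_min = (1.055e-34 J·s) / (2 × 5.610e-26 kg·m/s)
Δx_min = 9.399e-10 m = 939.904 pm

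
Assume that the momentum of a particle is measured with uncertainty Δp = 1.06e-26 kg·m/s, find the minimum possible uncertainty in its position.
4.974 nm

Using the Heisenberg uncertainty principle:
ΔxΔp ≥ ℏ/2

The minimum uncertainty in position is:
Δx_min = ℏ/(2Δp)
Δx_min = (1.055e-34 J·s) / (2 × 1.060e-26 kg·m/s)
Δx_min = 4.974e-09 m = 4.974 nm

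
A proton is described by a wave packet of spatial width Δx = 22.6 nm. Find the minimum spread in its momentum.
2.333 × 10^-27 kg·m/s

For a wave packet, the spatial width Δx and momentum spread Δp are related by the uncertainty principle:
ΔxΔp ≥ ℏ/2

The minimum momentum spread is:
Δp_min = ℏ/(2Δx)
Δp_min = (1.055e-34 J·s) / (2 × 2.260e-08 m)
Δp_min = 2.333e-27 kg·m/s

A wave packet cannot have both a well-defined position and well-defined momentum.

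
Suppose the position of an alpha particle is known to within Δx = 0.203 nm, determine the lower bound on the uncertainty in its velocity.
39.091 m/s

Using the Heisenberg uncertainty principle and Δp = mΔv:
ΔxΔp ≥ ℏ/2
Δx(mΔv) ≥ ℏ/2

The minimum uncertainty in velocity is:
Δv_min = ℏ/(2mΔx)
Δv_min = (1.055e-34 J·s) / (2 × 6.645e-27 kg × 2.030e-10 m)
Δv_min = 3.909e+01 m/s = 39.091 m/s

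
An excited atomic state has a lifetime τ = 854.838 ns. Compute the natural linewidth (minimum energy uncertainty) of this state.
384.992 peV

Using the energy-time uncertainty principle:
ΔEΔt ≥ ℏ/2

The lifetime τ represents the time uncertainty Δt.
The natural linewidth (minimum energy uncertainty) is:

ΔE = ℏ/(2τ)
ΔE = (1.055e-34 J·s) / (2 × 8.548e-07 s)
ΔE = 6.168e-29 J = 384.992 peV

This natural linewidth limits the precision of spectroscopic measurements.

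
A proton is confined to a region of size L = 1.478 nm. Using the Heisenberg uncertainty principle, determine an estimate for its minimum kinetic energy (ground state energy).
2.375 μeV

Using the uncertainty principle to estimate ground state energy:

1. The position uncertainty is approximately the confinement size:
   Δx ≈ L = 1.478e-09 m

2. From ΔxΔp ≥ ℏ/2, the minimum momentum uncertainty is:
   Δp ≈ ℏ/(2L) = 3.568e-26 kg·m/s

3. The kinetic energy is approximately:
   KE ≈ (Δp)²/(2m) = (3.568e-26)²/(2 × 1.673e-27 kg)
   KE ≈ 3.805e-25 J = 2.375 μeV

This is an order-of-magnitude estimate of the ground state energy.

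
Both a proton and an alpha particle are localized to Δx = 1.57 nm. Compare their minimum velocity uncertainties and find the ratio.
The proton has the larger minimum velocity uncertainty, by a ratio of 4.0.

For both particles, Δp_min = ℏ/(2Δx) = 3.359e-26 kg·m/s (same for both).

The velocity uncertainty is Δv = Δp/m:
- proton: Δv = 3.359e-26 / 1.673e-27 = 2.008e+01 m/s = 20.079 m/s
- alpha particle: Δv = 3.359e-26 / 6.645e-27 = 5.054e+00 m/s = 5.054 m/s

Ratio: 2.008e+01 / 5.054e+00 = 4.0

The lighter particle has larger velocity uncertainty because Δv ∝ 1/m.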